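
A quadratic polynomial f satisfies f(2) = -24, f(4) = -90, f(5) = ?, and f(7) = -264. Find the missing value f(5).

The 3 known points determine the degree-2 polynomial uniquely.
Write f(s) = as^2 + bs + c. Substituting each data point gives a linear system:
  4a + 2b + c = -24
  16a + 4b + c = -90
  49a + 7b + c = -264
Solving the system yields a = -5, b = -3, c = 2.
So f(s) = -5s² - 3s + 2.
Then f(5) = -138.

-138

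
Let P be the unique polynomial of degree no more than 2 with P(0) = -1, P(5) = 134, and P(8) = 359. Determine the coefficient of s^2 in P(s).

Write P(s) = as^2 + bs + c. Substituting each data point gives a linear system:
  c = -1
  25a + 5b + c = 134
  64a + 8b + c = 359
Solving the system yields a = 6, b = -3, c = -1.
So P(s) = 6s² - 3s - 1.
The leading coefficient is 6.

6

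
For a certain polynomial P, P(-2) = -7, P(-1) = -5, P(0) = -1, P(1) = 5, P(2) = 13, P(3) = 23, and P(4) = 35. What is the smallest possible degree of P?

Forward differences of the values at n = -2, -1, 0, 1, 2, 3, 4:
  P  : -7  -5  -1  5  13  23  35
  Δ  : 2  4  6  8  10  12
  Δ^2: 2  2  2  2  2
  Δ^3: 0  0  0  0
  Δ^4: 0  0  0
  Δ^5: 0  0
  Δ^6: 0
The second differences are constant (2) and nonzero, while all higher differences vanish, so the minimal degree is 2.

2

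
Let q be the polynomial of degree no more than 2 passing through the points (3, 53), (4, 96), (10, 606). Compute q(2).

Write q(u) = au^2 + bu + c. Substituting each data point gives a linear system:
  9a + 3b + c = 53
  16a + 4b + c = 96
  100a + 10b + c = 606
Solving the system yields a = 6, b = 1, c = -4.
So q(u) = 6u^2 + u - 4.
Then q(2) = 22.

22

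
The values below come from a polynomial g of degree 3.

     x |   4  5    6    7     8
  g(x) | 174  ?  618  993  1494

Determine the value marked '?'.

On equispaced nodes a degree-3 polynomial has vanishing fourth forward difference, so
  g(4) - 4·g(5) + 6·g(6) - 4·g(7) + g(8) = 0.
Substituting the known values and solving for g(5):
  -4·g(5) = -1404
  g(5) = 351.

351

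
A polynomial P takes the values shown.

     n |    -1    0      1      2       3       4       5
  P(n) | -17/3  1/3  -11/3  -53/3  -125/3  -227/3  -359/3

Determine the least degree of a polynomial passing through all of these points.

2

Forward differences of the values at n = -1, 0, 1, 2, 3, 4, 5:
  P  : -17/3  1/3  -11/3  -53/3  -125/3  -227/3  -359/3
  Δ  : 6  -4  -14  -24  -34  -44
  Δ^2: -10  -10  -10  -10  -10
  Δ^3: 0  0  0  0
  Δ^4: 0  0  0
  Δ^5: 0  0
  Δ^6: 0
The second differences are constant (-10) and nonzero, while all higher differences vanish, so the minimal degree is 2.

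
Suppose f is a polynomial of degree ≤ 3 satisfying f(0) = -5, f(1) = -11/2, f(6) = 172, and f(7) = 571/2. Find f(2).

-2

Write f(t) = at^3 + bt^2 + ct + d. Substituting each data point gives a linear system:
  d = -5
  a + b + c + d = -11/2
  216a + 36b + 6c + d = 172
  343a + 49b + 7c + d = 571/2
Solving the system yields a = 1, b = -1, c = -1/2, d = -5.
So f(t) = t^3 - t^2 - (1/2)t - 5.
Then f(2) = -2.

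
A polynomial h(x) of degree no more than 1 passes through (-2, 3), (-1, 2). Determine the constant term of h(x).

1

Write h(x) = ax + b. Substituting each data point gives a linear system:
  -2a + b = 3
  -a + b = 2
Solving the system yields a = -1, b = 1.
So h(x) = -x + 1.
The constant term is 1.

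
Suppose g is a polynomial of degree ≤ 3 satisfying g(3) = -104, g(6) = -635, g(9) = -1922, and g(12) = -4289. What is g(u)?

g(u) = -2u^3 - 6u^2 + 3u - 5

Write g(u) = au^3 + bu^2 + cu + d. Substituting each data point gives a linear system:
  27a + 9b + 3c + d = -104
  216a + 36b + 6c + d = -635
  729a + 81b + 9c + d = -1922
  1728a + 144b + 12c + d = -4289
Solving the system yields a = -2, b = -6, c = 3, d = -5.
So g(u) = -2u³ - 6u² + 3u - 5.
Check: g(12) = -4289. ✓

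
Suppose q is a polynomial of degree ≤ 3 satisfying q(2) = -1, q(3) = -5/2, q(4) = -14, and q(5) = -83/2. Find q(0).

Forward differences of the values at n = 2, 3, 4, 5:
  q  : -1  -5/2  -14  -83/2
  Δ  : -3/2  -23/2  -55/2
  Δ^2: -10  -16
  Δ^3: -6
The third differences are constant, confirming degree 3.
Interpolating (Newton forward form) and evaluating at n = 0 gives q(0) = -4.

-4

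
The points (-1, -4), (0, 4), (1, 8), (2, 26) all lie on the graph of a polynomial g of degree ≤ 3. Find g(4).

176

Using the Lagrange interpolation formula with nodes -1, 0, 1, 2:
  L_0(n) = n(n - 1)(n - 2) / -6
  L_1(n) = (n + 1)(n - 1)(n - 2) / 2
  L_2(n) = (n + 1)n(n - 2) / -2
  L_3(n) = (n + 1)n(n - 1) / 6
Then g(n) = -4·L_0(n) + 4·L_1(n) + 8·L_2(n) + 26·L_3(n).
Expanding and collecting terms gives g(n) = 3n^3 - 2n^2 + 3n + 4.
Evaluating at n = 4: g(4) = 176.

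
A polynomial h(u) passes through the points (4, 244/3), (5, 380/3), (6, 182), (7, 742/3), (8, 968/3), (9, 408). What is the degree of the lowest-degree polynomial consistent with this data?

Forward differences of the values at u = 4, 5, 6, 7, 8, 9:
  h  : 244/3  380/3  182  742/3  968/3  408
  Δ  : 136/3  166/3  196/3  226/3  256/3
  Δ^2: 10  10  10  10
  Δ^3: 0  0  0
  Δ^4: 0  0
  Δ^5: 0
The second differences are constant (10) and nonzero, while all higher differences vanish, so the minimal degree is 2.

2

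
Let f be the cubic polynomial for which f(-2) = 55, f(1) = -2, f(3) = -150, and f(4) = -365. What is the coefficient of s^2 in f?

Write f(s) = as^3 + bs^2 + cs + d. Substituting each data point gives a linear system:
  -8a + 4b - 2c + d = 55
  a + b + c + d = -2
  27a + 9b + 3c + d = -150
  64a + 16b + 4c + d = -365
Solving the system yields a = -6, b = 1, c = 0, d = 3.
So f(s) = -6s³ + s² + 3.
The coefficient of s^2 is 1.

1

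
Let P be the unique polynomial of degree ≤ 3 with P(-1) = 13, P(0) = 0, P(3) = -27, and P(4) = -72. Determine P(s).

P(s) = -2s^3 + 5s^2 - 6s

Write P(s) = as^3 + bs^2 + cs + d. Substituting each data point gives a linear system:
  -a + b - c + d = 13
  d = 0
  27a + 9b + 3c + d = -27
  64a + 16b + 4c + d = -72
Solving the system yields a = -2, b = 5, c = -6, d = 0.
So P(s) = -2s^3 + 5s^2 - 6s.
Check: P(-1) = 13. ✓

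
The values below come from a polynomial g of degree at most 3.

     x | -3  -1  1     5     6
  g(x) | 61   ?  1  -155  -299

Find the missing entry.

The 4 known points determine the degree-3 polynomial uniquely.
Write g(x) = ax^3 + bx^2 + cx + d. Substituting each data point gives a linear system:
  -27a + 9b - 3c + d = 61
  a + b + c + d = 1
  125a + 25b + 5c + d = -155
  216a + 36b + 6c + d = -299
Solving the system yields a = -2, b = 3, c = 5, d = -5.
So g(x) = -2x^3 + 3x^2 + 5x - 5.
Then g(-1) = -5.

-5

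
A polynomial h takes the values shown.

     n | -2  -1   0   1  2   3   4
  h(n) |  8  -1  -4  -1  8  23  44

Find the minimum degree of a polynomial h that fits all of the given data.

2

Forward differences of the values at n = -2, -1, 0, 1, 2, 3, 4:
  h  : 8  -1  -4  -1  8  23  44
  Δ  : -9  -3  3  9  15  21
  Δ^2: 6  6  6  6  6
  Δ^3: 0  0  0  0
  Δ^4: 0  0  0
  Δ^5: 0  0
  Δ^6: 0
The second differences are constant (6) and nonzero, while all higher differences vanish, so the minimal degree is 2.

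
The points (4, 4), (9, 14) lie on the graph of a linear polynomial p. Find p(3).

Using the Lagrange interpolation formula with nodes 4, 9:
  L_0(x) = (x - 9) / -5
  L_1(x) = (x - 4) / 5
Then p(x) = 4·L_0(x) + 14·L_1(x).
Expanding and collecting terms gives p(x) = 2x - 4.
Evaluating at x = 3: p(3) = 2.

2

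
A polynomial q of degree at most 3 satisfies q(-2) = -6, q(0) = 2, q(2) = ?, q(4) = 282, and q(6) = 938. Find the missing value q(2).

34

The 4 known points determine the degree-3 polynomial uniquely.
Write q(u) = au^3 + bu^2 + cu + d. Substituting each data point gives a linear system:
  -8a + 4b - 2c + d = -6
  d = 2
  64a + 16b + 4c + d = 282
  216a + 36b + 6c + d = 938
Solving the system yields a = 4, b = 3, c = -6, d = 2.
So q(u) = 4u^3 + 3u^2 - 6u + 2.
Then q(2) = 34.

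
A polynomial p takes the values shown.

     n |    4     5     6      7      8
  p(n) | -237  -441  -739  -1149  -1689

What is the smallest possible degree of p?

3

Forward differences of the values at n = 4, 5, 6, 7, 8:
  p  : -237  -441  -739  -1149  -1689
  Δ  : -204  -298  -410  -540
  Δ^2: -94  -112  -130
  Δ^3: -18  -18
  Δ^4: 0
The third differences are constant (-18) and nonzero, while all higher differences vanish, so the minimal degree is 3.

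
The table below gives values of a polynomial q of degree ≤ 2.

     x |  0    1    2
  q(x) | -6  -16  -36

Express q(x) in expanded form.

q(x) = -5x^2 - 5x - 6

Write q(x) = ax^2 + bx + c. Substituting each data point gives a linear system:
  c = -6
  a + b + c = -16
  4a + 2b + c = -36
Solving the system yields a = -5, b = -5, c = -6.
So q(x) = -5x² - 5x - 6.
Check: q(0) = -6. ✓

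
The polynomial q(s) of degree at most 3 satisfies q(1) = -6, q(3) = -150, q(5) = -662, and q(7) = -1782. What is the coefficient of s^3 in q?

Write q(s) = as^3 + bs^2 + cs + d. Substituting each data point gives a linear system:
  a + b + c + d = -6
  27a + 9b + 3c + d = -150
  125a + 25b + 5c + d = -662
  343a + 49b + 7c + d = -1782
Solving the system yields a = -5, b = -1, c = -3, d = 3.
So q(s) = -5s³ - s² - 3s + 3.
The leading coefficient is -5.

-5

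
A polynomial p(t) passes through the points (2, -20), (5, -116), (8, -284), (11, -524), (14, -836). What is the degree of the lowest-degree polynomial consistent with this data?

2

Forward differences of the values at t = 2, 5, 8, 11, 14:
  p  : -20  -116  -284  -524  -836
  Δ  : -96  -168  -240  -312
  Δ^2: -72  -72  -72
  Δ^3: 0  0
  Δ^4: 0
The second differences are constant (-72) and nonzero, while all higher differences vanish, so the minimal degree is 2.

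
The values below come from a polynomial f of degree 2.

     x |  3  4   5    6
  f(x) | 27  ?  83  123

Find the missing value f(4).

On equispaced nodes a degree-2 polynomial has vanishing third forward difference, so
  - f(3) + 3·f(4) - 3·f(5) + f(6) = 0.
Substituting the known values and solving for f(4):
  3·f(4) = 153
  f(4) = 51.

51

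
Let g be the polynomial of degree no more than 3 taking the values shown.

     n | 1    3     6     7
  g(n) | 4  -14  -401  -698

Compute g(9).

-1652

Using the Lagrange interpolation formula with nodes 1, 3, 6, 7:
  L_0(n) = (n - 3)(n - 6)(n - 7) / -60
  L_1(n) = (n - 1)(n - 6)(n - 7) / 24
  L_2(n) = (n - 1)(n - 3)(n - 7) / -15
  L_3(n) = (n - 1)(n - 3)(n - 6) / 24
Then g(n) = 4·L_0(n) - 14·L_1(n) - 401·L_2(n) - 698·L_3(n).
Expanding and collecting terms gives g(n) = -3n^3 + 6n^2 + 6n - 5.
Evaluating at n = 9: g(9) = -1652.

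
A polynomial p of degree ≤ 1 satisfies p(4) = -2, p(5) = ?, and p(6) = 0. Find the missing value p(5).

On equispaced nodes a degree-1 polynomial has vanishing second forward difference, so
  p(4) - 2·p(5) + p(6) = 0.
Substituting the known values and solving for p(5):
  -2·p(5) = 2
  p(5) = -1.

-1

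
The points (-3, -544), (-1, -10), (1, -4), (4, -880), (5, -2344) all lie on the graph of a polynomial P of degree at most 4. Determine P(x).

Write P(x) = ax^4 + bx^3 + cx^2 + dx + e. Substituting each data point gives a linear system:
  81a - 27b + 9c - 3d + e = -544
  a - b + c - d + e = -10
  a + b + c + d + e = -4
  256a + 64b + 16c + 4d + e = -880
  625a + 125b + 25c + 5d + e = -2344
Solving the system yields a = -5, b = 6, c = 2, d = -3, e = -4.
So P(x) = -5x^4 + 6x^3 + 2x^2 - 3x - 4.
Check: P(5) = -2344. ✓

P(x) = -5x^4 + 6x^3 + 2x^2 - 3x - 4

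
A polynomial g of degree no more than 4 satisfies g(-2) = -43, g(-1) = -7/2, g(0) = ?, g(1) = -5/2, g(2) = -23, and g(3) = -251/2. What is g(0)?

-1

The 5 known points determine the degree-4 polynomial uniquely.
Write g(u) = au^4 + bu^3 + cu^2 + du + e. Substituting each data point gives a linear system:
  16a - 8b + 4c - 2d + e = -43
  a - b + c - d + e = -7/2
  a + b + c + d + e = -5/2
  16a + 8b + 4c + 2d + e = -23
  81a + 27b + 9c + 3d + e = -251/2
Solving the system yields a = -2, b = 3/2, c = 0, d = -1, e = -1.
So g(u) = -2u⁴ + (3/2)u³ - u - 1.
Then g(0) = -1.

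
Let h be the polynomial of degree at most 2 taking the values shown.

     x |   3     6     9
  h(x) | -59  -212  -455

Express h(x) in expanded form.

h(x) = -5x^2 - 6x + 4

Using the Lagrange interpolation formula with nodes 3, 6, 9:
  L_0(x) = (x - 6)(x - 9) / 18
  L_1(x) = (x - 3)(x - 9) / -9
  L_2(x) = (x - 3)(x - 6) / 18
Then h(x) = -59·L_0(x) - 212·L_1(x) - 455·L_2(x).
Expanding and collecting terms gives h(x) = -5x^2 - 6x + 4.
Check: h(9) = -455. ✓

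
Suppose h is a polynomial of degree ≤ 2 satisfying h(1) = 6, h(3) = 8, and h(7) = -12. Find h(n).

Write h(n) = an^2 + bn + c. Substituting each data point gives a linear system:
  a + b + c = 6
  9a + 3b + c = 8
  49a + 7b + c = -12
Solving the system yields a = -1, b = 5, c = 2.
So h(n) = -n² + 5n + 2.
Check: h(1) = 6. ✓

h(n) = -n^2 + 5n + 2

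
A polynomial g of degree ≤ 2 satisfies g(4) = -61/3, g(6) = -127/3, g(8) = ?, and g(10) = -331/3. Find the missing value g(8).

On equispaced nodes a degree-2 polynomial has vanishing third forward difference, so
  - g(4) + 3·g(6) - 3·g(8) + g(10) = 0.
Substituting the known values and solving for g(8):
  -3·g(8) = 217
  g(8) = -217/3.

-217/3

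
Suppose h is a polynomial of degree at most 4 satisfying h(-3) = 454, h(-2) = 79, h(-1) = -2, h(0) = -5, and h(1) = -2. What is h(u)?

h(u) = 6u^4 - 3u^2 - 5

Write h(u) = au^4 + bu^3 + cu^2 + du + e. Substituting each data point gives a linear system:
  81a - 27b + 9c - 3d + e = 454
  16a - 8b + 4c - 2d + e = 79
  a - b + c - d + e = -2
  e = -5
  a + b + c + d + e = -2
Solving the system yields a = 6, b = 0, c = -3, d = 0, e = -5.
So h(u) = 6u^4 - 3u^2 - 5.
Check: h(-1) = -2. ✓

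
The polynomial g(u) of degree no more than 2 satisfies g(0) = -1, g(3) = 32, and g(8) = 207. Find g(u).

g(u) = 3u^2 + 2u - 1

Write g(u) = au^2 + bu + c. Substituting each data point gives a linear system:
  c = -1
  9a + 3b + c = 32
  64a + 8b + c = 207
Solving the system yields a = 3, b = 2, c = -1.
So g(u) = 3u² + 2u - 1.
Check: g(0) = -1. ✓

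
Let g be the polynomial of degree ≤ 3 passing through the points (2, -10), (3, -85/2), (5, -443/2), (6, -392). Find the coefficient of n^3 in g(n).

Write g(n) = an^3 + bn^2 + cn + d. Substituting each data point gives a linear system:
  8a + 4b + 2c + d = -10
  27a + 9b + 3c + d = -85/2
  125a + 25b + 5c + d = -443/2
  216a + 36b + 6c + d = -392
Solving the system yields a = -2, b = 1, c = 1/2, d = 1.
So g(n) = -2n^3 + n^2 + (1/2)n + 1.
The leading coefficient is -2.

-2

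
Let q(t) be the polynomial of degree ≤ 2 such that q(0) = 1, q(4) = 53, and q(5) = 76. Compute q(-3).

4

Write q(t) = at^2 + bt + c. Substituting each data point gives a linear system:
  c = 1
  16a + 4b + c = 53
  25a + 5b + c = 76
Solving the system yields a = 2, b = 5, c = 1.
So q(t) = 2t² + 5t + 1.
Then q(-3) = 4.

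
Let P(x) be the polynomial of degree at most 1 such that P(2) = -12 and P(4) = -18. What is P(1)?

-9

Using the Lagrange interpolation formula with nodes 2, 4:
  L_0(x) = (x - 4) / -2
  L_1(x) = (x - 2) / 2
Then P(x) = -12·L_0(x) - 18·L_1(x).
Expanding and collecting terms gives P(x) = -3x - 6.
Evaluating at x = 1: P(1) = -9.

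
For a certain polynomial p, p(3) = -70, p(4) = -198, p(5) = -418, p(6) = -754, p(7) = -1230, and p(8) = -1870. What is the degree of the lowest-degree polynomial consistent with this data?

3

Forward differences of the values at u = 3, 4, 5, 6, 7, 8:
  p  : -70  -198  -418  -754  -1230  -1870
  Δ  : -128  -220  -336  -476  -640
  Δ^2: -92  -116  -140  -164
  Δ^3: -24  -24  -24
  Δ^4: 0  0
  Δ^5: 0
The third differences are constant (-24) and nonzero, while all higher differences vanish, so the minimal degree is 3.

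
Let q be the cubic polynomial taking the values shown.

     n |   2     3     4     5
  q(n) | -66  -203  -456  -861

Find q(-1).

9

Forward differences of the values at n = 2, 3, 4, 5:
  q  : -66  -203  -456  -861
  Δ  : -137  -253  -405
  Δ^2: -116  -152
  Δ^3: -36
The third differences are constant, confirming degree 3.
Interpolating (Newton forward form) and evaluating at n = -1 gives q(-1) = 9.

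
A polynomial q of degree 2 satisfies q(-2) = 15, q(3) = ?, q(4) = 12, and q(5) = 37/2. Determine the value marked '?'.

15/2

The 3 known points determine the degree-2 polynomial uniquely.
Write q(x) = ax^2 + bx + c. Substituting each data point gives a linear system:
  4a - 2b + c = 15
  16a + 4b + c = 12
  25a + 5b + c = 37/2
Solving the system yields a = 1, b = -5/2, c = 6.
So q(x) = x^2 - (5/2)x + 6.
Then q(3) = 15/2.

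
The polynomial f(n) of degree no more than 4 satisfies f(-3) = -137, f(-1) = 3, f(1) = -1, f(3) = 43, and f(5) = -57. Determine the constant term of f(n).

Write f(n) = an^4 + bn^3 + cn^2 + dn + e. Substituting each data point gives a linear system:
  81a - 27b + 9c - 3d + e = -137
  a - b + c - d + e = 3
  a + b + c + d + e = -1
  81a + 27b + 9c + 3d + e = 43
  625a + 125b + 25c + 5d + e = -57
Solving the system yields a = -1, b = 4, c = 4, d = -6, e = -2.
So f(n) = -n^4 + 4n^3 + 4n^2 - 6n - 2.
The constant term is -2.

-2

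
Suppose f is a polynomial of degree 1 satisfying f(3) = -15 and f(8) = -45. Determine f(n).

Write f(n) = an + b. Substituting each data point gives a linear system:
  3a + b = -15
  8a + b = -45
Solving the system yields a = -6, b = 3.
So f(n) = -6n + 3.
Check: f(8) = -45. ✓

f(n) = -6n + 3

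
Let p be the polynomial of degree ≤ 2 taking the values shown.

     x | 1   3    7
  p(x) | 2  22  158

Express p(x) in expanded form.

Using the Lagrange interpolation formula with nodes 1, 3, 7:
  L_0(x) = (x - 3)(x - 7) / 12
  L_1(x) = (x - 1)(x - 7) / -8
  L_2(x) = (x - 1)(x - 3) / 24
Then p(x) = 2·L_0(x) + 22·L_1(x) + 158·L_2(x).
Expanding and collecting terms gives p(x) = 4x^2 - 6x + 4.
Check: p(7) = 158. ✓

p(x) = 4x^2 - 6x + 4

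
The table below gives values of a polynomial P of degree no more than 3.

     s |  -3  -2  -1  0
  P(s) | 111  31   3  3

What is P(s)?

P(s) = -4s^3 + 2s^2 + 6s + 3

Write P(s) = as^3 + bs^2 + cs + d. Substituting each data point gives a linear system:
  -27a + 9b - 3c + d = 111
  -8a + 4b - 2c + d = 31
  -a + b - c + d = 3
  d = 3
Solving the system yields a = -4, b = 2, c = 6, d = 3.
So P(s) = -4s^3 + 2s^2 + 6s + 3.
Check: P(0) = 3. ✓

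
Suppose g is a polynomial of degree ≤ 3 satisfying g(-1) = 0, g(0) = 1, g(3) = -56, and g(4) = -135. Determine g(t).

Write g(t) = at^3 + bt^2 + ct + d. Substituting each data point gives a linear system:
  -a + b - c + d = 0
  d = 1
  27a + 9b + 3c + d = -56
  64a + 16b + 4c + d = -135
Solving the system yields a = -2, b = -1, c = 2, d = 1.
So g(t) = -2t^3 - t^2 + 2t + 1.
Check: g(-1) = 0. ✓

g(t) = -2t^3 - t^2 + 2t + 1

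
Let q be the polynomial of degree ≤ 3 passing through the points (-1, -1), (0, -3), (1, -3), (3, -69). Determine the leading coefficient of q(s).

Write q(s) = as^3 + bs^2 + cs + d. Substituting each data point gives a linear system:
  -a + b - c + d = -1
  d = -3
  a + b + c + d = -3
  27a + 9b + 3c + d = -69
Solving the system yields a = -3, b = 1, c = 2, d = -3.
So q(s) = -3s³ + s² + 2s - 3.
The leading coefficient is -3.

-3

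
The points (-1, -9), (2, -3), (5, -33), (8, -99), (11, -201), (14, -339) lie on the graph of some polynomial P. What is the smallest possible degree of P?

2

Forward differences of the values at u = -1, 2, 5, 8, 11, 14:
  P  : -9  -3  -33  -99  -201  -339
  Δ  : 6  -30  -66  -102  -138
  Δ^2: -36  -36  -36  -36
  Δ^3: 0  0  0
  Δ^4: 0  0
  Δ^5: 0
The second differences are constant (-36) and nonzero, while all higher differences vanish, so the minimal degree is 2.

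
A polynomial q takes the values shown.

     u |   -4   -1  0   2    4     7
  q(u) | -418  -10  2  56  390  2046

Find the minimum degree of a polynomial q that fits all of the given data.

Divided differences on the nodes -4, -1, 0, 2, 4, 7:
  order 0: -418  -10  2  56  390  2046
  order 1: 136  12  27  167  552
  order 2: -31  5  35  77
  order 3: 6  6  6
  order 4: 0  0
  order 5: 0
The order-3 divided differences are all 6 (nonzero) and every higher order vanishes, so the data lies on a polynomial of degree exactly 3.

3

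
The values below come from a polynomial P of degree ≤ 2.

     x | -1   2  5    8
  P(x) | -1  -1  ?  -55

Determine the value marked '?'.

-19

The 3 known points determine the degree-2 polynomial uniquely.
Write P(x) = ax^2 + bx + c. Substituting each data point gives a linear system:
  a - b + c = -1
  4a + 2b + c = -1
  64a + 8b + c = -55
Solving the system yields a = -1, b = 1, c = 1.
So P(x) = -x^2 + x + 1.
Then P(5) = -19.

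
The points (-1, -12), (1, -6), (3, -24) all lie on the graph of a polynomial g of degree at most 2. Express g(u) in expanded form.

Using the Lagrange interpolation formula with nodes -1, 1, 3:
  L_0(u) = (u - 1)(u - 3) / 8
  L_1(u) = (u + 1)(u - 3) / -4
  L_2(u) = (u + 1)(u - 1) / 8
Then g(u) = -12·L_0(u) - 6·L_1(u) - 24·L_2(u).
Expanding and collecting terms gives g(u) = -3u^2 + 3u - 6.
Check: g(1) = -6. ✓

g(u) = -3u^2 + 3u - 6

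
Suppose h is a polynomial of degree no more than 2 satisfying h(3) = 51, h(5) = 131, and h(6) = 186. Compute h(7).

Using the Lagrange interpolation formula with nodes 3, 5, 6:
  L_0(n) = (n - 5)(n - 6) / 6
  L_1(n) = (n - 3)(n - 6) / -2
  L_2(n) = (n - 3)(n - 5) / 3
Then h(n) = 51·L_0(n) + 131·L_1(n) + 186·L_2(n).
Expanding and collecting terms gives h(n) = 5n^2 + 6.
Evaluating at n = 7: h(7) = 251.

251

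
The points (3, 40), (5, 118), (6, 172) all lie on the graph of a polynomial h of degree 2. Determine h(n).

h(n) = 5n^2 - n - 2

Write h(n) = an^2 + bn + c. Substituting each data point gives a linear system:
  9a + 3b + c = 40
  25a + 5b + c = 118
  36a + 6b + c = 172
Solving the system yields a = 5, b = -1, c = -2.
So h(n) = 5n^2 - n - 2.
Check: h(3) = 40. ✓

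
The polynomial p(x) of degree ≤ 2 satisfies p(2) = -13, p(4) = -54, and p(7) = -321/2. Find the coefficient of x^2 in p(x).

Write p(x) = ax^2 + bx + c. Substituting each data point gives a linear system:
  4a + 2b + c = -13
  16a + 4b + c = -54
  49a + 7b + c = -321/2
Solving the system yields a = -3, b = -5/2, c = 4.
So p(x) = -3x^2 - (5/2)x + 4.
The leading coefficient is -3.

-3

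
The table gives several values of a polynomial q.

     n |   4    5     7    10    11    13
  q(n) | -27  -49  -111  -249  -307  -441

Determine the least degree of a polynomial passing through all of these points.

2

Divided differences on the nodes 4, 5, 7, 10, 11, 13:
  order 0: -27  -49  -111  -249  -307  -441
  order 1: -22  -31  -46  -58  -67
  order 2: -3  -3  -3  -3
  order 3: 0  0  0
  order 4: 0  0
  order 5: 0
The order-2 divided differences are all -3 (nonzero) and every higher order vanishes, so the data lies on a polynomial of degree exactly 2.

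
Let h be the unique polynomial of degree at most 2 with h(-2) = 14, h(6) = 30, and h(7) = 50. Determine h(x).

h(x) = 2x^2 - 6x - 6

Write h(x) = ax^2 + bx + c. Substituting each data point gives a linear system:
  4a - 2b + c = 14
  36a + 6b + c = 30
  49a + 7b + c = 50
Solving the system yields a = 2, b = -6, c = -6.
So h(x) = 2x^2 - 6x - 6.
Check: h(6) = 30. ✓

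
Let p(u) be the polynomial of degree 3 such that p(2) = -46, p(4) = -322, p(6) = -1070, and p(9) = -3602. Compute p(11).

-6580

Using the Lagrange interpolation formula with nodes 2, 4, 6, 9:
  L_0(u) = (u - 4)(u - 6)(u - 9) / -56
  L_1(u) = (u - 2)(u - 6)(u - 9) / 20
  L_2(u) = (u - 2)(u - 4)(u - 9) / -24
  L_3(u) = (u - 2)(u - 4)(u - 6) / 105
Then p(u) = -46·L_0(u) - 322·L_1(u) - 1070·L_2(u) - 3602·L_3(u).
Expanding and collecting terms gives p(u) = -5u^3 + u^2 - 4u - 2.
Evaluating at u = 11: p(11) = -6580.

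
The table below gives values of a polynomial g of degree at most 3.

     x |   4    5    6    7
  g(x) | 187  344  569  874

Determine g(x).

g(x) = 2x^3 + 4x^2 - x - 1

Using the Lagrange interpolation formula with nodes 4, 5, 6, 7:
  L_0(x) = (x - 5)(x - 6)(x - 7) / -6
  L_1(x) = (x - 4)(x - 6)(x - 7) / 2
  L_2(x) = (x - 4)(x - 5)(x - 7) / -2
  L_3(x) = (x - 4)(x - 5)(x - 6) / 6
Then g(x) = 187·L_0(x) + 344·L_1(x) + 569·L_2(x) + 874·L_3(x).
Expanding and collecting terms gives g(x) = 2x^3 + 4x^2 - x - 1.
Check: g(6) = 569. ✓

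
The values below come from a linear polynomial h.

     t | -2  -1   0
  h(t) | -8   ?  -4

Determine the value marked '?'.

The 2 known points determine the degree-1 polynomial uniquely.
Write h(t) = at + b. Substituting each data point gives a linear system:
  -2a + b = -8
  b = -4
Solving the system yields a = 2, b = -4.
So h(t) = 2t - 4.
Then h(-1) = -6.

-6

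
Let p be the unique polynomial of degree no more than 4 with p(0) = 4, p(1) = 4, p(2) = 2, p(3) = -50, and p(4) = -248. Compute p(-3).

Forward differences of the values at n = 0, 1, 2, 3, 4:
  p  : 4  4  2  -50  -248
  Δ  : 0  -2  -52  -198
  Δ^2: -2  -50  -146
  Δ^3: -48  -96
  Δ^4: -48
The fourth differences are constant, confirming degree 4.
Interpolating (Newton forward form) and evaluating at n = -3 gives p(-3) = -248.

-248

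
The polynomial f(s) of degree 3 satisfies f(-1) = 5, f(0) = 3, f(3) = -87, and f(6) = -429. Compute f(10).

-1557

Using the Lagrange interpolation formula with nodes -1, 0, 3, 6:
  L_0(s) = s(s - 3)(s - 6) / -28
  L_1(s) = (s + 1)(s - 3)(s - 6) / 18
  L_2(s) = (s + 1)s(s - 6) / -36
  L_3(s) = (s + 1)s(s - 3) / 126
Then f(s) = 5·L_0(s) + 3·L_1(s) - 87·L_2(s) - 429·L_3(s).
Expanding and collecting terms gives f(s) = -s^3 - 5s^2 - 6s + 3.
Evaluating at s = 10: f(10) = -1557.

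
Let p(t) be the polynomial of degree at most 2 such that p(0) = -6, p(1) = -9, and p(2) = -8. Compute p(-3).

Using the Lagrange interpolation formula with nodes 0, 1, 2:
  L_0(t) = (t - 1)(t - 2) / 2
  L_1(t) = t(t - 2) / -1
  L_2(t) = t(t - 1) / 2
Then p(t) = -6·L_0(t) - 9·L_1(t) - 8·L_2(t).
Expanding and collecting terms gives p(t) = 2t^2 - 5t - 6.
Evaluating at t = -3: p(-3) = 27.

27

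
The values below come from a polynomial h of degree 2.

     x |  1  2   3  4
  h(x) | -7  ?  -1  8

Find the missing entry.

The 3 known points determine the degree-2 polynomial uniquely.
Write h(x) = ax^2 + bx + c. Substituting each data point gives a linear system:
  a + b + c = -7
  9a + 3b + c = -1
  16a + 4b + c = 8
Solving the system yields a = 2, b = -5, c = -4.
So h(x) = 2x² - 5x - 4.
Then h(2) = -6.

-6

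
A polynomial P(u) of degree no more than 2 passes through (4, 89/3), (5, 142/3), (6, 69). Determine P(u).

P(u) = 2u^2 - (1/3)u - 1

Write P(u) = au^2 + bu + c. Substituting each data point gives a linear system:
  16a + 4b + c = 89/3
  25a + 5b + c = 142/3
  36a + 6b + c = 69
Solving the system yields a = 2, b = -1/3, c = -1.
So P(u) = 2u² - (1/3)u - 1.
Check: P(4) = 89/3. ✓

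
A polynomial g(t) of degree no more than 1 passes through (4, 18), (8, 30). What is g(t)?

g(t) = 3t + 6

Using the Lagrange interpolation formula with nodes 4, 8:
  L_0(t) = (t - 8) / -4
  L_1(t) = (t - 4) / 4
Then g(t) = 18·L_0(t) + 30·L_1(t).
Expanding and collecting terms gives g(t) = 3t + 6.
Check: g(4) = 18. ✓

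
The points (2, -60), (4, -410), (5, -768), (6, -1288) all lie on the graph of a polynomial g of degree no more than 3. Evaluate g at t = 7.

-2000

Write g(t) = at^3 + bt^2 + ct + d. Substituting each data point gives a linear system:
  8a + 4b + 2c + d = -60
  64a + 16b + 4c + d = -410
  125a + 25b + 5c + d = -768
  216a + 36b + 6c + d = -1288
Solving the system yields a = -5, b = -6, c = 1, d = 2.
So g(t) = -5t^3 - 6t^2 + t + 2.
Then g(7) = -2000.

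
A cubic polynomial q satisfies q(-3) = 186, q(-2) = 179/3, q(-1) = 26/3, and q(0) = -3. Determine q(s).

q(s) = -6s^3 + (5/3)s^2 - 4s - 3

Write q(s) = as^3 + bs^2 + cs + d. Substituting each data point gives a linear system:
  -27a + 9b - 3c + d = 186
  -8a + 4b - 2c + d = 179/3
  -a + b - c + d = 26/3
  d = -3
Solving the system yields a = -6, b = 5/3, c = -4, d = -3.
So q(s) = -6s^3 + (5/3)s^2 - 4s - 3.
Check: q(-3) = 186. ✓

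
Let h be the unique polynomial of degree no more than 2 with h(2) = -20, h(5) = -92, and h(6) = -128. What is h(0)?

-2

Using the Lagrange interpolation formula with nodes 2, 5, 6:
  L_0(s) = (s - 5)(s - 6) / 12
  L_1(s) = (s - 2)(s - 6) / -3
  L_2(s) = (s - 2)(s - 5) / 4
Then h(s) = -20·L_0(s) - 92·L_1(s) - 128·L_2(s).
Expanding and collecting terms gives h(s) = -3s² - 3s - 2.
Evaluating at s = 0: h(0) = -2.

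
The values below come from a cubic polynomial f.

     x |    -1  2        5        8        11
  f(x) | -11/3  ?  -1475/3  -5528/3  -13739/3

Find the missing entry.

-122/3

The 4 known points determine the degree-3 polynomial uniquely.
Write f(x) = ax^3 + bx^2 + cx + d. Substituting each data point gives a linear system:
  -a + b - c + d = -11/3
  125a + 25b + 5c + d = -1475/3
  512a + 64b + 8c + d = -5528/3
  1331a + 121b + 11c + d = -13739/3
Solving the system yields a = -3, b = -5, c = 5/3, d = 0.
So f(x) = -3x^3 - 5x^2 + (5/3)x.
Then f(2) = -122/3.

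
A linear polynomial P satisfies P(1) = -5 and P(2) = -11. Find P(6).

-35

Using the Lagrange interpolation formula with nodes 1, 2:
  L_0(u) = (u - 2) / -1
  L_1(u) = (u - 1) / 1
Then P(u) = -5·L_0(u) - 11·L_1(u).
Expanding and collecting terms gives P(u) = -6u + 1.
Evaluating at u = 6: P(6) = -35.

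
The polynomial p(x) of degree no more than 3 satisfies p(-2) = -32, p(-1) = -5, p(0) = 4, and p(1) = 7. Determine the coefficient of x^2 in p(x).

Write p(x) = ax^3 + bx^2 + cx + d. Substituting each data point gives a linear system:
  -8a + 4b - 2c + d = -32
  -a + b - c + d = -5
  d = 4
  a + b + c + d = 7
Solving the system yields a = 2, b = -3, c = 4, d = 4.
So p(x) = 2x^3 - 3x^2 + 4x + 4.
The coefficient of x^2 is -3.

-3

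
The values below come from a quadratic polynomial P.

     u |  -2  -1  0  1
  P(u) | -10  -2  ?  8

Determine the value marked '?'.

4

On equispaced nodes a degree-2 polynomial has vanishing third forward difference, so
  - P(-2) + 3·P(-1) - 3·P(0) + P(1) = 0.
Substituting the known values and solving for P(0):
  -3·P(0) = -12
  P(0) = 4.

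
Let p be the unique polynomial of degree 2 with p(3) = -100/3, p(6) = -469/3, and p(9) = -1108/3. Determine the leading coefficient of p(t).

-5

Write p(t) = at^2 + bt + c. Substituting each data point gives a linear system:
  9a + 3b + c = -100/3
  36a + 6b + c = -469/3
  81a + 9b + c = -1108/3
Solving the system yields a = -5, b = 4, c = -1/3.
So p(t) = -5t^2 + 4t - 1/3.
The leading coefficient is -5.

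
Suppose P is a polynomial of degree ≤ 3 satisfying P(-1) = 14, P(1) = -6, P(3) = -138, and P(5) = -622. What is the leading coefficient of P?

Write P(t) = at^3 + bt^2 + ct + d. Substituting each data point gives a linear system:
  -a + b - c + d = 14
  a + b + c + d = -6
  27a + 9b + 3c + d = -138
  125a + 25b + 5c + d = -622
Solving the system yields a = -5, b = 1, c = -5, d = 3.
So P(t) = -5t^3 + t^2 - 5t + 3.
The leading coefficient is -5.

-5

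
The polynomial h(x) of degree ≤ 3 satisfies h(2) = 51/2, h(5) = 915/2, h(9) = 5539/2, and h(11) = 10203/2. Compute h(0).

Using the Lagrange interpolation formula with nodes 2, 5, 9, 11:
  L_0(x) = (x - 5)(x - 9)(x - 11) / -189
  L_1(x) = (x - 2)(x - 9)(x - 11) / 72
  L_2(x) = (x - 2)(x - 5)(x - 11) / -56
  L_3(x) = (x - 2)(x - 5)(x - 9) / 108
Then h(x) = 51/2·L_0(x) + 915/2·L_1(x) + 5539/2·L_2(x) + 10203/2·L_3(x).
Expanding and collecting terms gives h(x) = 4x³ - 2x² + 2x - 5/2.
Evaluating at x = 0: h(0) = -5/2.

-5/2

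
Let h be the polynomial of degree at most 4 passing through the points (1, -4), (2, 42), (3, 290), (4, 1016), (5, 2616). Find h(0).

Forward differences of the values at t = 1, 2, 3, 4, 5:
  h  : -4  42  290  1016  2616
  Δ  : 46  248  726  1600
  Δ^2: 202  478  874
  Δ^3: 276  396
  Δ^4: 120
The fourth differences are constant, confirming degree 4.
Interpolating (Newton forward form) and evaluating at t = 0 gives h(0) = -4.

-4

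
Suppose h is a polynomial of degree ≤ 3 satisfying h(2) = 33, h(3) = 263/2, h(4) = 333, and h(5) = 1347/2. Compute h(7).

Write h(s) = as^3 + bs^2 + cs + d. Substituting each data point gives a linear system:
  8a + 4b + 2c + d = 33
  27a + 9b + 3c + d = 263/2
  64a + 16b + 4c + d = 333
  125a + 25b + 5c + d = 1347/2
Solving the system yields a = 6, b = -5/2, c = -3, d = 1.
So h(s) = 6s³ - (5/2)s² - 3s + 1.
Then h(7) = 3831/2.

3831/2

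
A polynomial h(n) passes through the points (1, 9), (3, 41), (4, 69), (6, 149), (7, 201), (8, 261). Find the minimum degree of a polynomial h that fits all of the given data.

2

Divided differences on the nodes 1, 3, 4, 6, 7, 8:
  order 0: 9  41  69  149  201  261
  order 1: 16  28  40  52  60
  order 2: 4  4  4  4
  order 3: 0  0  0
  order 4: 0  0
  order 5: 0
The order-2 divided differences are all 4 (nonzero) and every higher order vanishes, so the data lies on a polynomial of degree exactly 2.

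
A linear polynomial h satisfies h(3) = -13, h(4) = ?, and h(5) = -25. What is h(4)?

On equispaced nodes a degree-1 polynomial has vanishing second forward difference, so
  h(3) - 2·h(4) + h(5) = 0.
Substituting the known values and solving for h(4):
  -2·h(4) = 38
  h(4) = -19.

-19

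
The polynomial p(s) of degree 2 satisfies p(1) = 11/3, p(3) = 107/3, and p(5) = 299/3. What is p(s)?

p(s) = 4s^2 - 1/3

Write p(s) = as^2 + bs + c. Substituting each data point gives a linear system:
  a + b + c = 11/3
  9a + 3b + c = 107/3
  25a + 5b + c = 299/3
Solving the system yields a = 4, b = 0, c = -1/3.
So p(s) = 4s^2 - 1/3.
Check: p(3) = 107/3. ✓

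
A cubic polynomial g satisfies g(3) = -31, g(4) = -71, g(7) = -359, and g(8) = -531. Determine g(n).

g(n) = -n^3 - 3n + 5

Write g(n) = an^3 + bn^2 + cn + d. Substituting each data point gives a linear system:
  27a + 9b + 3c + d = -31
  64a + 16b + 4c + d = -71
  343a + 49b + 7c + d = -359
  512a + 64b + 8c + d = -531
Solving the system yields a = -1, b = 0, c = -3, d = 5.
So g(n) = -n³ - 3n + 5.
Check: g(7) = -359. ✓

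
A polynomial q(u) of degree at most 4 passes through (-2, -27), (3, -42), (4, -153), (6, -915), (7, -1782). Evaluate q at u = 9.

-5208

Using the Lagrange interpolation formula with nodes -2, 3, 4, 6, 7:
  L_0(u) = (u - 3)(u - 4)(u - 6)(u - 7) / 2160
  L_1(u) = (u + 2)(u - 4)(u - 6)(u - 7) / -60
  L_2(u) = (u + 2)(u - 3)(u - 6)(u - 7) / 36
  L_3(u) = (u + 2)(u - 3)(u - 4)(u - 7) / -48
  L_4(u) = (u + 2)(u - 3)(u - 4)(u - 6) / 108
Then q(u) = -27·L_0(u) - 42·L_1(u) - 153·L_2(u) - 915·L_3(u) - 1782·L_4(u).
Expanding and collecting terms gives q(u) = -u^4 + 2u^3 - u^2 - 3u + 3.
Evaluating at u = 9: q(9) = -5208.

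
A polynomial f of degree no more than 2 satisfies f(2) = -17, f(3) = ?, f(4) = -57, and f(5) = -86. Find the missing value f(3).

-34

The 3 known points determine the degree-2 polynomial uniquely.
Write f(s) = as^2 + bs + c. Substituting each data point gives a linear system:
  4a + 2b + c = -17
  16a + 4b + c = -57
  25a + 5b + c = -86
Solving the system yields a = -3, b = -2, c = -1.
So f(s) = -3s^2 - 2s - 1.
Then f(3) = -34.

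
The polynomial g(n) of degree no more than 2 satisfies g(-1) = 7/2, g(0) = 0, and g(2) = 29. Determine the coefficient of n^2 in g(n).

6

Write g(n) = an^2 + bn + c. Substituting each data point gives a linear system:
  a - b + c = 7/2
  c = 0
  4a + 2b + c = 29
Solving the system yields a = 6, b = 5/2, c = 0.
So g(n) = 6n^2 + (5/2)n.
The leading coefficient is 6.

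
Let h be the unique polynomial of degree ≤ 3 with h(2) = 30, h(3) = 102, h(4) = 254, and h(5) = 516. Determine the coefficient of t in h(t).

Write h(t) = at^3 + bt^2 + ct + d. Substituting each data point gives a linear system:
  8a + 4b + 2c + d = 30
  27a + 9b + 3c + d = 102
  64a + 16b + 4c + d = 254
  125a + 25b + 5c + d = 516
Solving the system yields a = 5, b = -5, c = 2, d = 6.
So h(t) = 5t³ - 5t² + 2t + 6.
The coefficient of t is 2.

2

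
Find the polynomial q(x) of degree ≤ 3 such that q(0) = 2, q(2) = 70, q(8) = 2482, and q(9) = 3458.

Using the Lagrange interpolation formula with nodes 0, 2, 8, 9:
  L_0(x) = (x - 2)(x - 8)(x - 9) / -144
  L_1(x) = x(x - 8)(x - 9) / 84
  L_2(x) = x(x - 2)(x - 9) / -48
  L_3(x) = x(x - 2)(x - 8) / 63
Then q(x) = 2·L_0(x) + 70·L_1(x) + 2482·L_2(x) + 3458·L_3(x).
Expanding and collecting terms gives q(x) = 4x³ + 6x² + 6x + 2.
Check: q(2) = 70. ✓

q(x) = 4x^3 + 6x^2 + 6x + 2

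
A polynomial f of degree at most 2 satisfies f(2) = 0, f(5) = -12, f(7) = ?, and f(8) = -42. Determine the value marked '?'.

-30

The 3 known points determine the degree-2 polynomial uniquely.
Write f(t) = at^2 + bt + c. Substituting each data point gives a linear system:
  4a + 2b + c = 0
  25a + 5b + c = -12
  64a + 8b + c = -42
Solving the system yields a = -1, b = 3, c = -2.
So f(t) = -t² + 3t - 2.
Then f(7) = -30.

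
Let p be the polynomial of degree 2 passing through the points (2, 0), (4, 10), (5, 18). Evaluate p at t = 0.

Using the Lagrange interpolation formula with nodes 2, 4, 5:
  L_0(t) = (t - 4)(t - 5) / 6
  L_1(t) = (t - 2)(t - 5) / -2
  L_2(t) = (t - 2)(t - 4) / 3
Then p(t) = 0·L_0(t) + 10·L_1(t) + 18·L_2(t).
Expanding and collecting terms gives p(t) = t^2 - t - 2.
Evaluating at t = 0: p(0) = -2.

-2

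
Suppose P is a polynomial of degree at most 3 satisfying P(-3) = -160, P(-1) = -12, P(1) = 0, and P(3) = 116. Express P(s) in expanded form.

Write P(s) = as^3 + bs^2 + cs + d. Substituting each data point gives a linear system:
  -27a + 9b - 3c + d = -160
  -a + b - c + d = -12
  a + b + c + d = 0
  27a + 9b + 3c + d = 116
Solving the system yields a = 5, b = -2, c = 1, d = -4.
So P(s) = 5s^3 - 2s^2 + s - 4.
Check: P(-1) = -12. ✓

P(s) = 5s^3 - 2s^2 + s - 4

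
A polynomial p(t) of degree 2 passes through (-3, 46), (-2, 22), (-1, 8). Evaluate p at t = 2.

Write p(t) = at^2 + bt + c. Substituting each data point gives a linear system:
  9a - 3b + c = 46
  4a - 2b + c = 22
  a - b + c = 8
Solving the system yields a = 5, b = 1, c = 4.
So p(t) = 5t² + t + 4.
Then p(2) = 26.

26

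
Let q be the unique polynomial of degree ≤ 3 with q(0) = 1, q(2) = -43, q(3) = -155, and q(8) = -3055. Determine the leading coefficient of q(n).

Write q(n) = an^3 + bn^2 + cn + d. Substituting each data point gives a linear system:
  d = 1
  8a + 4b + 2c + d = -43
  27a + 9b + 3c + d = -155
  512a + 64b + 8c + d = -3055
Solving the system yields a = -6, b = 0, c = 2, d = 1.
So q(n) = -6n^3 + 2n + 1.
The leading coefficient is -6.

-6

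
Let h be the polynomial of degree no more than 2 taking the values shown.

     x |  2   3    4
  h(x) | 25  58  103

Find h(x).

h(x) = 6x^2 + 3x - 5

Write h(x) = ax^2 + bx + c. Substituting each data point gives a linear system:
  4a + 2b + c = 25
  9a + 3b + c = 58
  16a + 4b + c = 103
Solving the system yields a = 6, b = 3, c = -5.
So h(x) = 6x^2 + 3x - 5.
Check: h(4) = 103. ✓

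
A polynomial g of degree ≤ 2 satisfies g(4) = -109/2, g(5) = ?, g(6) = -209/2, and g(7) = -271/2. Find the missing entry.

-155/2

On equispaced nodes a degree-2 polynomial has vanishing third forward difference, so
  - g(4) + 3·g(5) - 3·g(6) + g(7) = 0.
Substituting the known values and solving for g(5):
  3·g(5) = -465/2
  g(5) = -155/2.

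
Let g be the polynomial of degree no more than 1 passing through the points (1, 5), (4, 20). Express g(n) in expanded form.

Write g(n) = an + b. Substituting each data point gives a linear system:
  a + b = 5
  4a + b = 20
Solving the system yields a = 5, b = 0.
So g(n) = 5n.
Check: g(1) = 5. ✓

g(n) = 5n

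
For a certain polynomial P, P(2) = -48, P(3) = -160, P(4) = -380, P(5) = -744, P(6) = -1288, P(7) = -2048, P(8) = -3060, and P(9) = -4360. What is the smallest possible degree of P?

3

Forward differences of the values at t = 2, 3, 4, 5, 6, 7, 8, 9:
  P  : -48  -160  -380  -744  -1288  -2048  -3060  -4360
  Δ  : -112  -220  -364  -544  -760  -1012  -1300
  Δ^2: -108  -144  -180  -216  -252  -288
  Δ^3: -36  -36  -36  -36  -36
  Δ^4: 0  0  0  0
  Δ^5: 0  0  0
  Δ^6: 0  0
  Δ^7: 0
The third differences are constant (-36) and nonzero, while all higher differences vanish, so the minimal degree is 3.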